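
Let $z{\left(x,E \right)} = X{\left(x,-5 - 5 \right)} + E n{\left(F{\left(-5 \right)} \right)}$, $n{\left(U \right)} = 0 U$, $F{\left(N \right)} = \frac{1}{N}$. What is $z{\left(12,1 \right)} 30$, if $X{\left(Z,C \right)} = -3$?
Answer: $-90$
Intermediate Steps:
$n{\left(U \right)} = 0$
$z{\left(x,E \right)} = -3$ ($z{\left(x,E \right)} = -3 + E 0 = -3 + 0 = -3$)
$z{\left(12,1 \right)} 30 = \left(-3\right) 30 = -90$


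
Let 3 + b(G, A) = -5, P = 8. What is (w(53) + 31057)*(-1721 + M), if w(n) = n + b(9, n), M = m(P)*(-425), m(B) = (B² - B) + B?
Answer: -899500942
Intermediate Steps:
m(B) = B²
b(G, A) = -8 (b(G, A) = -3 - 5 = -8)
M = -27200 (M = 8²*(-425) = 64*(-425) = -27200)
w(n) = -8 + n (w(n) = n - 8 = -8 + n)
(w(53) + 31057)*(-1721 + M) = ((-8 + 53) + 31057)*(-1721 - 27200) = (45 + 31057)*(-28921) = 31102*(-28921) = -899500942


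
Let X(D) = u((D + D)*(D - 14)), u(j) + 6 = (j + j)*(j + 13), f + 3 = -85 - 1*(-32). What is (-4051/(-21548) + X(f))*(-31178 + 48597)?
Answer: 46218071630901177/21548 ≈ 2.1449e+12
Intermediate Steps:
f = -56 (f = -3 + (-85 - 1*(-32)) = -3 + (-85 + 32) = -3 - 53 = -56)
u(j) = -6 + 2*j*(13 + j) (u(j) = -6 + (j + j)*(j + 13) = -6 + (2*j)*(13 + j) = -6 + 2*j*(13 + j))
X(D) = -6 + 8*D²*(-14 + D)² + 52*D*(-14 + D) (X(D) = -6 + 2*((D + D)*(D - 14))² + 26*((D + D)*(D - 14)) = -6 + 2*((2*D)*(-14 + D))² + 26*((2*D)*(-14 + D)) = -6 + 2*(2*D*(-14 + D))² + 26*(2*D*(-14 + D)) = -6 + 2*(4*D²*(-14 + D)²) + 52*D*(-14 + D) = -6 + 8*D²*(-14 + D)² + 52*D*(-14 + D))
(-4051/(-21548) + X(f))*(-31178 + 48597) = (-4051/(-21548) + (-6 + 8*(-56)²*(-14 - 56)² + 52*(-56)*(-14 - 56)))*(-31178 + 48597) = (-4051*(-1/21548) + (-6 + 8*3136*(-70)² + 52*(-56)*(-70)))*17419 = (4051/21548 + (-6 + 8*3136*4900 + 203840))*17419 = (4051/21548 + (-6 + 122931200 + 203840))*17419 = (4051/21548 + 123135034)*17419 = (2653313716683/21548)*17419 = 46218071630901177/21548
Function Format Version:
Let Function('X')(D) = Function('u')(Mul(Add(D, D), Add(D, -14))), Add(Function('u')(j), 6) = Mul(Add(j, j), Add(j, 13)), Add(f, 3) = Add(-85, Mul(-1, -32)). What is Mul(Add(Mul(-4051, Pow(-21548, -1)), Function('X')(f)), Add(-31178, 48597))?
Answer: Rational(46218071630901177, 21548) ≈ 2.1449e+12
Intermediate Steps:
f = -56 (f = Add(-3, Add(-85, Mul(-1, -32))) = Add(-3, Add(-85, 32)) = Add(-3, -53) = -56)
Function('u')(j) = Add(-6, Mul(2, j, Add(13, j))) (Function('u')(j) = Add(-6, Mul(Add(j, j), Add(j, 13))) = Add(-6, Mul(Mul(2, j), Add(13, j))) = Add(-6, Mul(2, j, Add(13, j))))
Function('X')(D) = Add(-6, Mul(8, Pow(D, 2), Pow(Add(-14, D), 2)), Mul(52, D, Add(-14, D))) (Function('X')(D) = Add(-6, Mul(2, Pow(Mul(Add(D, D), Add(D, -14)), 2)), Mul(26, Mul(Add(D, D), Add(D, -14)))) = Add(-6, Mul(2, Pow(Mul(Mul(2, D), Add(-14, D)), 2)), Mul(26, Mul(Mul(2, D), Add(-14, D)))) = Add(-6, Mul(2, Pow(Mul(2, D, Add(-14, D)), 2)), Mul(26, Mul(2, D, Add(-14, D)))) = Add(-6, Mul(2, Mul(4, Pow(D, 2), Pow(Add(-14, D), 2))), Mul(52, D, Add(-14, D))) = Add(-6, Mul(8, Pow(D, 2), Pow(Add(-14, D), 2)), Mul(52, D, Add(-14, D))))
Mul(Add(Mul(-4051, Pow(-21548, -1)), Function('X')(f)), Add(-31178, 48597)) = Mul(Add(Mul(-4051, Pow(-21548, -1)), Add(-6, Mul(8, Pow(-56, 2), Pow(Add(-14, -56), 2)), Mul(52, -56, Add(-14, -56)))), Add(-31178, 48597)) = Mul(Add(Mul(-4051, Rational(-1, 21548)), Add(-6, Mul(8, 3136, Pow(-70, 2)), Mul(52, -56, -70))), 17419) = Mul(Add(Rational(4051, 21548), Add(-6, Mul(8, 3136, 4900), 203840)), 17419) = Mul(Add(Rational(4051, 21548), Add(-6, 122931200, 203840)), 17419) = Mul(Add(Rational(4051, 21548), 123135034), 17419) = Mul(Rational(2653313716683, 21548), 17419) = Rational(46218071630901177, 21548)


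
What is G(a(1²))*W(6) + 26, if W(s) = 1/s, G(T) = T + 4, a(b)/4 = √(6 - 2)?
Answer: 28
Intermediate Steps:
a(b) = 8 (a(b) = 4*√(6 - 2) = 4*√4 = 4*2 = 8)
G(T) = 4 + T
G(a(1²))*W(6) + 26 = (4 + 8)/6 + 26 = 12*(⅙) + 26 = 2 + 26 = 28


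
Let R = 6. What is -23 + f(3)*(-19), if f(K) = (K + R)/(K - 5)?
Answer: 125/2 ≈ 62.500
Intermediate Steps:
f(K) = (6 + K)/(-5 + K) (f(K) = (K + 6)/(K - 5) = (6 + K)/(-5 + K))
-23 + f(3)*(-19) = -23 + ((6 + 3)/(-5 + 3))*(-19) = -23 + (9/(-2))*(-19) = -23 - ½*9*(-19) = -23 - 9/2*(-19) = -23 + 171/2 = 125/2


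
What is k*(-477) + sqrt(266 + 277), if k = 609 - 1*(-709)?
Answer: -628686 + sqrt(543) ≈ -6.2866e+5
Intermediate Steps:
k = 1318 (k = 609 + 709 = 1318)
k*(-477) + sqrt(266 + 277) = 1318*(-477) + sqrt(266 + 277) = -628686 + sqrt(543)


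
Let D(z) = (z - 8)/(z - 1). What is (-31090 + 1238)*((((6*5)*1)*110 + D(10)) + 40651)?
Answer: -11808286972/9 ≈ -1.3120e+9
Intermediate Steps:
D(z) = (-8 + z)/(-1 + z)
(-31090 + 1238)*((((6*5)*1)*110 + D(10)) + 40651) = (-31090 + 1238)*((((6*5)*1)*110 + (-8 + 10)/(-1 + 10)) + 40651) = -29852*(((30*1)*110 + 2/9) + 40651) = -29852*((30*110 + (1/9)*2) + 40651) = -29852*((3300 + 2/9) + 40651) = -29852*(29702/9 + 40651) = -29852*395561/9 = -11808286972/9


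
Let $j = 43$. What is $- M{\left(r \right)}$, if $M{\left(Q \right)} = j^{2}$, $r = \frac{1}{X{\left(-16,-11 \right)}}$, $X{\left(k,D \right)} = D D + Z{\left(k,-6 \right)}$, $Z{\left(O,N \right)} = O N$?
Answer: $-1849$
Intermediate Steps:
$Z{\left(O,N \right)} = N O$
$X{\left(k,D \right)} = D^{2} - 6 k$ ($X{\left(k,D \right)} = D D - 6 k = D^{2} - 6 k$)
$r = \frac{1}{217}$ ($r = \frac{1}{\left(-11\right)^{2} - -96} = \frac{1}{121 + 96} = \frac{1}{217} \approx 0.0046083$)
$M{\left(Q \right)} = 1849$ ($M{\left(Q \right)} = 43^{2} = 1849$)
$- M{\left(r \right)} = \left(-1\right) 1849 = -1849$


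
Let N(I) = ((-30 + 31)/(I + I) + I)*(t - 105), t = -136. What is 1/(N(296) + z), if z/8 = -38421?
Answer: -592/224193009 ≈ -2.6406e-6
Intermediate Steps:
z = -307368 (z = 8*(-38421) = -307368)
N(I) = -241*I - 241/(2*I) (N(I) = ((-30 + 31)/(I + I) + I)*(-136 - 105) = (1/(2*I) + I)*(-241) = (I + 1/(2*I))*(-241) = -241*I - 241/(2*I))
1/(N(296) + z) = 1/((-241*296 - 241/2/296) - 307368) = 1/((-71336 - 241/2*1/296) - 307368) = 1/((-71336 - 241/592) - 307368) = 1/(-42231153/592 - 307368) = 1/(-224193009/592) = -592/224193009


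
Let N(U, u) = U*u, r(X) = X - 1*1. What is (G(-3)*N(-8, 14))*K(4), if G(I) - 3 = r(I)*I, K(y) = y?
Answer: -6720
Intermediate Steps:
r(X) = -1 + X (r(X) = X - 1 = -1 + X)
G(I) = 3 + I*(-1 + I) (G(I) = 3 + (-1 + I)*I = 3 + I*(-1 + I))
(G(-3)*N(-8, 14))*K(4) = ((3 - 3*(-1 - 3))*(-8*14))*4 = ((3 - 3*(-4))*(-112))*4 = ((3 + 12)*(-112))*4 = (15*(-112))*4 = -1680*4 = -6720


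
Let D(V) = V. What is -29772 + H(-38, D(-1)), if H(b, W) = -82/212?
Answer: -3155873/106 ≈ -29772.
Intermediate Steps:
H(b, W) = -41/106 (H(b, W) = -82*1/212 = -41/106)
-29772 + H(-38, D(-1)) = -29772 - 41/106 = -3155873/106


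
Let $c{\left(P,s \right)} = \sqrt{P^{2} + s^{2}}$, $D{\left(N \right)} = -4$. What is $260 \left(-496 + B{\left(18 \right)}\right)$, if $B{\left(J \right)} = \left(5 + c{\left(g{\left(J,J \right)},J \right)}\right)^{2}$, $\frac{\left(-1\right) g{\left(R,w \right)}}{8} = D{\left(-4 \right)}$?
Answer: $228020 + 5200 \sqrt{337} \approx 3.2348 \cdot 10^{5}$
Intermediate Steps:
$g{\left(R,w \right)} = 32$ ($g{\left(R,w \right)} = \left(-8\right) \left(-4\right) = 32$)
$B{\left(J \right)} = \left(5 + \sqrt{1024 + J^{2}}\right)^{2}$ ($B{\left(J \right)} = \left(5 + \sqrt{32^{2} + J^{2}}\right)^{2} = \left(5 + \sqrt{1024 + J^{2}}\right)^{2}$)
$260 \left(-496 + B{\left(18 \right)}\right) = 260 \left(-496 + \left(5 + \sqrt{1024 + 18^{2}}\right)^{2}\right) = 260 \left(-496 + \left(5 + \sqrt{1024 + 324}\right)^{2}\right) = 260 \left(-496 + \left(5 + \sqrt{1348}\right)^{2}\right) = 260 \left(-496 + \left(5 + 2 \sqrt{337}\right)^{2}\right) = -128960 + 260 \left(5 + 2 \sqrt{337}\right)^{2}$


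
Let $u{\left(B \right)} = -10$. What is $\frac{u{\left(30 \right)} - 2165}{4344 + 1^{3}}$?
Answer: $- \frac{435}{869} \approx -0.50058$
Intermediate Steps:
$\frac{u{\left(30 \right)} - 2165}{4344 + 1^{3}} = \frac{-10 - 2165}{4344 + 1^{3}} = - \frac{2175}{4344 + 1} = - \frac{2175}{4345} = \left(-2175\right) \frac{1}{4345} = - \frac{435}{869}$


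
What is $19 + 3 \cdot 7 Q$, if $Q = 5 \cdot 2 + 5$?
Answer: $334$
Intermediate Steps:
$Q = 15$ ($Q = 10 + 5 = 15$)
$19 + 3 \cdot 7 Q = 19 + 3 \cdot 7 \cdot 15 = 19 + 21 \cdot 15 = 19 + 315 = 334$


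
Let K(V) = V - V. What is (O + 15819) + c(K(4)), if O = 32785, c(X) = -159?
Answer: 48445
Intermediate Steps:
K(V) = 0
(O + 15819) + c(K(4)) = (32785 + 15819) - 159 = 48604 - 159 = 48445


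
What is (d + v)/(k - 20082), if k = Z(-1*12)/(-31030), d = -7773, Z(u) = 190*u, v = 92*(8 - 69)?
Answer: 41533655/62314218 ≈ 0.66652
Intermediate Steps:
v = -5612 (v = 92*(-61) = -5612)
k = 228/3103 (k = (190*(-1*12))/(-31030) = (190*(-12))*(-1/31030) = -2280*(-1/31030) = 228/3103 ≈ 0.073477)
(d + v)/(k - 20082) = (-7773 - 5612)/(228/3103 - 20082) = -13385/(-62314218/3103) = -13385*(-3103/62314218) = 41533655/62314218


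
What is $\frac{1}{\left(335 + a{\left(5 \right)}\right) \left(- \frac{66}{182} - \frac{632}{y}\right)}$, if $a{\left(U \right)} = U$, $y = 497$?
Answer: $- \frac{6461}{3590060} \approx -0.0017997$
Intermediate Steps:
$\frac{1}{\left(335 + a{\left(5 \right)}\right) \left(- \frac{66}{182} - \frac{632}{y}\right)} = \frac{1}{\left(335 + 5\right) \left(- \frac{66}{182} - \frac{632}{497}\right)} = \frac{1}{340 \left(\left(-66\right) \frac{1}{182} - \frac{632}{497}\right)} = \frac{1}{340 \left(- \frac{33}{91} - \frac{632}{497}\right)} = \frac{1}{340 \left(- \frac{10559}{6461}\right)} = \frac{1}{- \frac{3590060}{6461}} = - \frac{6461}{3590060}$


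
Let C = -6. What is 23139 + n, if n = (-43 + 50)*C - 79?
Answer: 23018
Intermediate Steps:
n = -121 (n = (-43 + 50)*(-6) - 79 = 7*(-6) - 79 = -42 - 79 = -121)
23139 + n = 23139 - 121 = 23018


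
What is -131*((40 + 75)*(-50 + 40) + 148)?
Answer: 131262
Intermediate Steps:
-131*((40 + 75)*(-50 + 40) + 148) = -131*(115*(-10) + 148) = -131*(-1150 + 148) = -131*(-1002) = 131262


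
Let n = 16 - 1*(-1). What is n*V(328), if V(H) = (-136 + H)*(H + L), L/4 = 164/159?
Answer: 57455104/53 ≈ 1.0841e+6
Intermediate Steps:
L = 656/159 (L = 4*(164/159) = 656/159 ≈ 4.1258)
V(H) = (-136 + H)*(656/159 + H) (V(H) = (-136 + H)*(H + 656/159) = (-136 + H)*(656/159 + H))
n = 17 (n = 16 + 1 = 17)
n*V(328) = 17*(-89216/159 + 328**2 - 20968/159*328) = 17*(-89216/159 + 107584 - 6877504/159) = 17*(3379712/53) = 57455104/53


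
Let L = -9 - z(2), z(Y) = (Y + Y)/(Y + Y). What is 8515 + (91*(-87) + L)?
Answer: 588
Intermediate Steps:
z(Y) = 1 (z(Y) = (2*Y)/((2*Y)) = (2*Y)*(1/(2*Y)) = 1)
L = -10 (L = -9 - 1*1 = -9 - 1 = -10)
8515 + (91*(-87) + L) = 8515 + (91*(-87) - 10) = 8515 + (-7917 - 10) = 8515 - 7927 = 588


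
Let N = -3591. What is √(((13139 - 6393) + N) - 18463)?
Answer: 2*I*√3827 ≈ 123.73*I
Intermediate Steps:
√(((13139 - 6393) + N) - 18463) = √(((13139 - 6393) - 3591) - 18463) = √((6746 - 3591) - 18463) = √(3155 - 18463) = √(-15308) = 2*I*√3827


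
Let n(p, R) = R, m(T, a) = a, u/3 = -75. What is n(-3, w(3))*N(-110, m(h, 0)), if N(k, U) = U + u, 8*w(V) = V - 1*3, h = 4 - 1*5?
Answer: 0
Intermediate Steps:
u = -225 (u = 3*(-75) = -225)
h = -1 (h = 4 - 5 = -1)
w(V) = -3/8 + V/8 (w(V) = (V - 1*3)/8 = (V - 3)/8 = (-3 + V)/8 = -3/8 + V/8)
N(k, U) = -225 + U (N(k, U) = U - 225 = -225 + U)
n(-3, w(3))*N(-110, m(h, 0)) = (-3/8 + (1/8)*3)*(-225 + 0) = (-3/8 + 3/8)*(-225) = 0*(-225) = 0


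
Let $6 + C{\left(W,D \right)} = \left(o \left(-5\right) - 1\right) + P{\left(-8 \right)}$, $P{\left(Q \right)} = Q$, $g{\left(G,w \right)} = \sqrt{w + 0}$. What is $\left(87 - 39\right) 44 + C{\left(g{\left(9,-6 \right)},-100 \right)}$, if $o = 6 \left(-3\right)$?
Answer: $2187$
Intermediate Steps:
$g{\left(G,w \right)} = \sqrt{w}$
$o = -18$
$C{\left(W,D \right)} = 75$ ($C{\left(W,D \right)} = -6 - -81 = -6 + \left(\left(90 - 1\right) - 8\right) = -6 + \left(89 - 8\right) = -6 + 81 = 75$)
$\left(87 - 39\right) 44 + C{\left(g{\left(9,-6 \right)},-100 \right)} = \left(87 - 39\right) 44 + 75 = 48 \cdot 44 + 75 = 2112 + 75 = 2187$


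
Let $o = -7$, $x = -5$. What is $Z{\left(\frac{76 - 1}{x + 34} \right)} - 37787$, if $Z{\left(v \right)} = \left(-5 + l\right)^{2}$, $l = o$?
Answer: $-37643$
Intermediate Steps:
$l = -7$
$Z{\left(v \right)} = 144$ ($Z{\left(v \right)} = \left(-5 - 7\right)^{2} = \left(-12\right)^{2} = 144$)
$Z{\left(\frac{76 - 1}{x + 34} \right)} - 37787 = 144 - 37787 = -37643$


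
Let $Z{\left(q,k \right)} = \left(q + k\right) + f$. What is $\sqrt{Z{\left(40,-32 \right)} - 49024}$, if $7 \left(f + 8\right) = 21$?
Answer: $i \sqrt{49021} \approx 221.41 i$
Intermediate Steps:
$f = -5$ ($f = -8 + \frac{1}{7} \cdot 21 = -8 + 3 = -5$)
$Z{\left(q,k \right)} = -5 + k + q$ ($Z{\left(q,k \right)} = \left(q + k\right) - 5 = \left(k + q\right) - 5 = -5 + k + q$)
$\sqrt{Z{\left(40,-32 \right)} - 49024} = \sqrt{\left(-5 - 32 + 40\right) - 49024} = \sqrt{3 - 49024} = \sqrt{-49021} = i \sqrt{49021}$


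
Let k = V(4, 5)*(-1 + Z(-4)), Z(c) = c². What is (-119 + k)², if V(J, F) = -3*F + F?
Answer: 72361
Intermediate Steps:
V(J, F) = -2*F
k = -150 (k = (-2*5)*(-1 + (-4)²) = -10*(-1 + 16) = -10*15 = -150)
(-119 + k)² = (-119 - 150)² = (-269)² = 72361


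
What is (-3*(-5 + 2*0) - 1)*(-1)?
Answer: -14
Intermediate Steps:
(-3*(-5 + 2*0) - 1)*(-1) = (-3*(-5 + 0) - 1)*(-1) = (-3*(-5) - 1)*(-1) = (15 - 1)*(-1) = 14*(-1) = -14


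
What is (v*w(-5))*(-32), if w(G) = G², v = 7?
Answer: -5600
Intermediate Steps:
(v*w(-5))*(-32) = (7*(-5)²)*(-32) = (7*25)*(-32) = 175*(-32) = -5600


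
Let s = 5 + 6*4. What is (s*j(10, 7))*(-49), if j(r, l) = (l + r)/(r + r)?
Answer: -24157/20 ≈ -1207.8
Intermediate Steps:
j(r, l) = (l + r)/(2*r) (j(r, l) = (l + r)/((2*r)) = (l + r)*(1/(2*r)) = (l + r)/(2*r))
s = 29 (s = 5 + 24 = 29)
(s*j(10, 7))*(-49) = (29*((1/2)*(7 + 10)/10))*(-49) = (29*((1/2)*(1/10)*17))*(-49) = (29*(17/20))*(-49) = (493/20)*(-49) = -24157/20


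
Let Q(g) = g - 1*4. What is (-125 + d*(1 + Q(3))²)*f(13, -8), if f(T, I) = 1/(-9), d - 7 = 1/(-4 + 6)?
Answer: 125/9 ≈ 13.889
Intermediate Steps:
Q(g) = -4 + g (Q(g) = g - 4 = -4 + g)
d = 15/2 (d = 7 + 1/(-4 + 6) = 7 + 1/2 = 7 + ½ = 15/2 ≈ 7.5000)
f(T, I) = -⅑
(-125 + d*(1 + Q(3))²)*f(13, -8) = (-125 + 15*(1 + (-4 + 3))²/2)*(-⅑) = (-125 + 15*(1 - 1)²/2)*(-⅑) = (-125 + (15/2)*0²)*(-⅑) = (-125 + (15/2)*0)*(-⅑) = (-125 + 0)*(-⅑) = -125*(-⅑) = 125/9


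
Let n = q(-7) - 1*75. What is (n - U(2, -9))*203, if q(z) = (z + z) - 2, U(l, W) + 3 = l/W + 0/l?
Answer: -160370/9 ≈ -17819.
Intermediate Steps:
U(l, W) = -3 + l/W (U(l, W) = -3 + (l/W + 0/l) = -3 + (l/W + 0) = -3 + l/W)
q(z) = -2 + 2*z (q(z) = 2*z - 2 = -2 + 2*z)
n = -91 (n = (-2 + 2*(-7)) - 1*75 = (-2 - 14) - 75 = -16 - 75 = -91)
(n - U(2, -9))*203 = (-91 - (-3 + 2/(-9)))*203 = (-91 - (-3 + 2*(-⅑)))*203 = (-91 - (-3 - 2/9))*203 = (-91 - 1*(-29/9))*203 = (-91 + 29/9)*203 = -790/9*203 = -160370/9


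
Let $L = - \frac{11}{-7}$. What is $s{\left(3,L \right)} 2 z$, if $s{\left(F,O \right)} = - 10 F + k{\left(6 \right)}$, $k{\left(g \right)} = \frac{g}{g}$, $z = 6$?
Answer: $-348$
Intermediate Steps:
$k{\left(g \right)} = 1$
$L = \frac{11}{7}$ ($L = \left(-11\right) \left(- \frac{1}{7}\right) = \frac{11}{7} \approx 1.5714$)
$s{\left(F,O \right)} = 1 - 10 F$ ($s{\left(F,O \right)} = - 10 F + 1 = 1 - 10 F$)
$s{\left(3,L \right)} 2 z = \left(1 - 30\right) 2 \cdot 6 = \left(1 - 30\right) 12 = \left(-29\right) 12 = -348$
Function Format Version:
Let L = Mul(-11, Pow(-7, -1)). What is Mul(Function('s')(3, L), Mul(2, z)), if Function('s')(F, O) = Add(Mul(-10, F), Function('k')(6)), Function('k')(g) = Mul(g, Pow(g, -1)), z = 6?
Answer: -348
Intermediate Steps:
Function('k')(g) = 1
L = Rational(11, 7) (L = Mul(-11, Rational(-1, 7)) = Rational(11, 7) ≈ 1.5714)
Function('s')(F, O) = Add(1, Mul(-10, F)) (Function('s')(F, O) = Add(Mul(-10, F), 1) = Add(1, Mul(-10, F)))
Mul(Function('s')(3, L), Mul(2, z)) = Mul(Add(1, Mul(-10, 3)), Mul(2, 6)) = Mul(Add(1, -30), 12) = Mul(-29, 12) = -348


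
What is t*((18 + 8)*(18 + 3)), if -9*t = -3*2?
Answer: 364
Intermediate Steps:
t = ⅔ (t = -(-1)*2/3 = -⅑*(-6) = ⅔ ≈ 0.66667)
t*((18 + 8)*(18 + 3)) = 2*((18 + 8)*(18 + 3))/3 = 2*(26*21)/3 = (⅔)*546 = 364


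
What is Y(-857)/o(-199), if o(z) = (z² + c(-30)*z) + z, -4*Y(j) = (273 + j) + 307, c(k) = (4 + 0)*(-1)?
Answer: 277/160792 ≈ 0.0017227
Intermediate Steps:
c(k) = -4 (c(k) = 4*(-1) = -4)
Y(j) = -145 - j/4 (Y(j) = -((273 + j) + 307)/4 = -(580 + j)/4 = -145 - j/4)
o(z) = z² - 3*z (o(z) = (z² - 4*z) + z = z² - 3*z)
Y(-857)/o(-199) = (-145 - ¼*(-857))/((-199*(-3 - 199))) = (-145 + 857/4)/((-199*(-202))) = (277/4)/40198 = (277/4)*(1/40198) = 277/160792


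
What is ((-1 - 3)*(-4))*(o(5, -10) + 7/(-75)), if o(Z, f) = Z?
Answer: 5888/75 ≈ 78.507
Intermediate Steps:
((-1 - 3)*(-4))*(o(5, -10) + 7/(-75)) = ((-1 - 3)*(-4))*(5 + 7/(-75)) = (-4*(-4))*(5 + 7*(-1/75)) = 16*(5 - 7/75) = 16*(368/75) = 5888/75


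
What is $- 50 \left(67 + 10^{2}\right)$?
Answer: $-8350$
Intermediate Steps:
$- 50 \left(67 + 10^{2}\right) = - 50 \left(67 + 100\right) = \left(-50\right) 167 = -8350$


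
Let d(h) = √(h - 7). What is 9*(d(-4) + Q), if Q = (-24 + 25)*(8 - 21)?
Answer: -117 + 9*I*√11 ≈ -117.0 + 29.85*I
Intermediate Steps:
d(h) = √(-7 + h)
Q = -13 (Q = 1*(-13) = -13)
9*(d(-4) + Q) = 9*(√(-7 - 4) - 13) = 9*(√(-11) - 13) = 9*(I*√11 - 13) = 9*(-13 + I*√11) = -117 + 9*I*√11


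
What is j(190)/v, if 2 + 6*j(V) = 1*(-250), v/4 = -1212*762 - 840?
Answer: 7/616256 ≈ 1.1359e-5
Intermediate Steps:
v = -3697536 (v = 4*(-1212*762 - 840) = 4*(-923544 - 840) = 4*(-924384) = -3697536)
j(V) = -42 (j(V) = -⅓ + (1*(-250))/6 = -⅓ + (⅙)*(-250) = -⅓ - 125/3 = -42)
j(190)/v = -42/(-3697536) = -42*(-1/3697536) = 7/616256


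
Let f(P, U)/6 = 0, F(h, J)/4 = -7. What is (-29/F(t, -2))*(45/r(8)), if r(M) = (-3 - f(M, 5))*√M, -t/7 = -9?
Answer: -435*√2/112 ≈ -5.4927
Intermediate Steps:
t = 63 (t = -7*(-9) = 63)
F(h, J) = -28 (F(h, J) = 4*(-7) = -28)
f(P, U) = 0 (f(P, U) = 6*0 = 0)
r(M) = -3*√M (r(M) = (-3 - 1*0)*√M = (-3 + 0)*√M = -3*√M)
(-29/F(t, -2))*(45/r(8)) = (-29/(-28))*(45/((-6*√2))) = (-29*(-1/28))*(45/((-6*√2))) = 29*(45/((-6*√2)))/28 = 29*(45*(-√2/12))/28 = 29*(-15*√2/4)/28 = -435*√2/112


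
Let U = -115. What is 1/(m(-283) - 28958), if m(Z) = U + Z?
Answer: -1/29356 ≈ -3.4065e-5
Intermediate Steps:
m(Z) = -115 + Z
1/(m(-283) - 28958) = 1/((-115 - 283) - 28958) = 1/(-398 - 28958) = 1/(-29356) = -1/29356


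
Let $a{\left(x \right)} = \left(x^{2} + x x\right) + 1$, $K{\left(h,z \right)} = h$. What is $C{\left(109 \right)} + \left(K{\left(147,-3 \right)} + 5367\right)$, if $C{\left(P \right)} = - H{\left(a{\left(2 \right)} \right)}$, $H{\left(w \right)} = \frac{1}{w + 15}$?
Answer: $\frac{132335}{24} \approx 5514.0$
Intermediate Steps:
$a{\left(x \right)} = 1 + 2 x^{2}$ ($a{\left(x \right)} = \left(x^{2} + x^{2}\right) + 1 = 2 x^{2} + 1 = 1 + 2 x^{2}$)
$H{\left(w \right)} = \frac{1}{15 + w}$
$C{\left(P \right)} = - \frac{1}{24}$ ($C{\left(P \right)} = - \frac{1}{15 + \left(1 + 2 \cdot 2^{2}\right)} = - \frac{1}{15 + \left(1 + 2 \cdot 4\right)} = - \frac{1}{15 + \left(1 + 8\right)} = - \frac{1}{15 + 9} = - \frac{1}{24}$)
$C{\left(109 \right)} + \left(K{\left(147,-3 \right)} + 5367\right) = - \frac{1}{24} + \left(147 + 5367\right) = - \frac{1}{24} + 5514 = \frac{132335}{24}$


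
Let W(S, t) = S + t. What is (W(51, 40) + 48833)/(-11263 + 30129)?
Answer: 24462/9433 ≈ 2.5932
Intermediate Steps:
(W(51, 40) + 48833)/(-11263 + 30129) = ((51 + 40) + 48833)/(-11263 + 30129) = (91 + 48833)/18866 = 48924*(1/18866) = 24462/9433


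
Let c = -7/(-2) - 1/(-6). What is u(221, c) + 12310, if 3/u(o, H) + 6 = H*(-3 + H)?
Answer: 393893/32 ≈ 12309.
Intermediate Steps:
c = 11/3 (c = -½*(-7) - 1*(-⅙) = 7/2 + ⅙ = 11/3 ≈ 3.6667)
u(o, H) = 3/(-6 + H*(-3 + H))
u(221, c) + 12310 = 3/(-6 + (11/3)² - 3*11/3) + 12310 = 3/(-6 + 121/9 - 11) + 12310 = 3/(-32/9) + 12310 = 3*(-9/32) + 12310 = -27/32 + 12310 = 393893/32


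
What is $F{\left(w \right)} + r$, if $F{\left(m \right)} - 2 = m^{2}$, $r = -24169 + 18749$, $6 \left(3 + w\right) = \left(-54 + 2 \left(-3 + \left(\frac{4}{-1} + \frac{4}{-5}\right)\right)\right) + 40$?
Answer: $- \frac{1204889}{225} \approx -5355.1$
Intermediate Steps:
$w = - \frac{119}{15}$ ($w = -3 + \frac{\left(-54 + 2 \left(-3 + \left(\frac{4}{-1} + \frac{4}{-5}\right)\right)\right) + 40}{6} = -3 + \frac{\left(-54 + 2 \left(-3 + \left(4 \left(-1\right) + 4 \left(- \frac{1}{5}\right)\right)\right)\right) + 40}{6} = -3 + \frac{\left(-54 + 2 \left(-3 - \frac{24}{5}\right)\right) + 40}{6} = -3 + \frac{\left(-54 + 2 \left(- \frac{39}{5}\right)\right) + 40}{6} = -3 + \frac{\left(-54 - \frac{78}{5}\right) + 40}{6} = -3 + \frac{- \frac{348}{5} + 40}{6} = -3 + \frac{1}{6} \left(- \frac{148}{5}\right) = -3 - \frac{74}{15} = - \frac{119}{15} \approx -7.9333$)
$r = -5420$
$F{\left(m \right)} = 2 + m^{2}$
$F{\left(w \right)} + r = \left(2 + \left(- \frac{119}{15}\right)^{2}\right) - 5420 = \left(2 + \frac{14161}{225}\right) - 5420 = \frac{14611}{225} - 5420 = - \frac{1204889}{225}$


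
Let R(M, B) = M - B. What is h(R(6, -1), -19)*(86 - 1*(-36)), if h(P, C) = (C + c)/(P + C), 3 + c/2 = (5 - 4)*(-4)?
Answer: 671/2 ≈ 335.50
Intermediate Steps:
c = -14 (c = -6 + 2*((5 - 4)*(-4)) = -6 + 2*(1*(-4)) = -6 + 2*(-4) = -6 - 8 = -14)
h(P, C) = (-14 + C)/(C + P) (h(P, C) = (C - 14)/(P + C) = (-14 + C)/(C + P))
h(R(6, -1), -19)*(86 - 1*(-36)) = ((-14 - 19)/(-19 + (6 - 1*(-1))))*(86 - 1*(-36)) = (-33/(-19 + (6 + 1)))*(86 + 36) = (-33/(-19 + 7))*122 = (-33/(-12))*122 = -1/12*(-33)*122 = (11/4)*122 = 671/2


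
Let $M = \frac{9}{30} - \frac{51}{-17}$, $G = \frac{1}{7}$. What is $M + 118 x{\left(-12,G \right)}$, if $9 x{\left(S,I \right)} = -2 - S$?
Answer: $\frac{12097}{90} \approx 134.41$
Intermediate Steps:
$G = \frac{1}{7} \approx 0.14286$
$M = \frac{33}{10}$ ($M = 9 \cdot \frac{1}{30} - -3 = \frac{3}{10} + 3 = \frac{33}{10} \approx 3.3$)
$x{\left(S,I \right)} = - \frac{2}{9} - \frac{S}{9}$ ($x{\left(S,I \right)} = \frac{-2 - S}{9} = - \frac{2}{9} - \frac{S}{9}$)
$M + 118 x{\left(-12,G \right)} = \frac{33}{10} + 118 \left(- \frac{2}{9} - - \frac{4}{3}\right) = \frac{33}{10} + 118 \left(- \frac{2}{9} + \frac{4}{3}\right) = \frac{33}{10} + 118 \cdot \frac{10}{9} = \frac{33}{10} + \frac{1180}{9} = \frac{12097}{90}$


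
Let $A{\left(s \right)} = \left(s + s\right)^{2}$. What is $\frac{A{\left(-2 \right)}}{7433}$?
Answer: $\frac{16}{7433} \approx 0.0021526$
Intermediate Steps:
$A{\left(s \right)} = 4 s^{2}$ ($A{\left(s \right)} = \left(2 s\right)^{2} = 4 s^{2}$)
$\frac{A{\left(-2 \right)}}{7433} = \frac{4 \left(-2\right)^{2}}{7433} = 4 \cdot 4 \cdot \frac{1}{7433} = 16 \cdot \frac{1}{7433} = \frac{16}{7433}$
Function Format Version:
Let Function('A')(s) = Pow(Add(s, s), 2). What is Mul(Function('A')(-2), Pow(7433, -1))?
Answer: Rational(16, 7433) ≈ 0.0021526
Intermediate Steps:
Function('A')(s) = Mul(4, Pow(s, 2)) (Function('A')(s) = Pow(Mul(2, s), 2) = Mul(4, Pow(s, 2)))
Mul(Function('A')(-2), Pow(7433, -1)) = Mul(Mul(4, Pow(-2, 2)), Pow(7433, -1)) = Mul(Mul(4, 4), Rational(1, 7433)) = Mul(16, Rational(1, 7433)) = Rational(16, 7433)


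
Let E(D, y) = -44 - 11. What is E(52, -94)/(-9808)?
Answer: 55/9808 ≈ 0.0056077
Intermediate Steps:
E(D, y) = -55
E(52, -94)/(-9808) = -55/(-9808) = -55*(-1/9808) = 55/9808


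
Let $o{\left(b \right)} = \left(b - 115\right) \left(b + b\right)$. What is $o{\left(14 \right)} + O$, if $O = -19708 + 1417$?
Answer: $-21119$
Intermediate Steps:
$o{\left(b \right)} = 2 b \left(-115 + b\right)$ ($o{\left(b \right)} = \left(-115 + b\right) 2 b = 2 b \left(-115 + b\right)$)
$O = -18291$
$o{\left(14 \right)} + O = 2 \cdot 14 \left(-115 + 14\right) - 18291 = 2 \cdot 14 \left(-101\right) - 18291 = -2828 - 18291 = -21119$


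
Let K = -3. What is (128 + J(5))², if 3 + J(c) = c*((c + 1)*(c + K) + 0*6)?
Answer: 34225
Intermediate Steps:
J(c) = -3 + c*(1 + c)*(-3 + c) (J(c) = -3 + c*((c + 1)*(c - 3) + 0*6) = -3 + c*((1 + c)*(-3 + c) + 0) = -3 + c*((1 + c)*(-3 + c)) = -3 + c*(1 + c)*(-3 + c))
(128 + J(5))² = (128 + (-3 + 5³ - 3*5 - 2*5²))² = (128 + (-3 + 125 - 15 - 2*25))² = (128 + (-3 + 125 - 15 - 50))² = (128 + 57)² = 185² = 34225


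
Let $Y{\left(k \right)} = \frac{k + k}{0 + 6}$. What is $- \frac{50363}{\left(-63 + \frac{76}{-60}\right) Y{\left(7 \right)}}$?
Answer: $\frac{2266335}{6748} \approx 335.85$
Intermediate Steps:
$Y{\left(k \right)} = \frac{k}{3}$ ($Y{\left(k \right)} = \frac{2 k}{6} = 2 k \frac{1}{6} = \frac{k}{3}$)
$- \frac{50363}{\left(-63 + \frac{76}{-60}\right) Y{\left(7 \right)}} = - \frac{50363}{\left(-63 + \frac{76}{-60}\right) \frac{1}{3} \cdot 7} = - \frac{50363}{\left(-63 + 76 \left(- \frac{1}{60}\right)\right) \frac{7}{3}} = - \frac{50363}{\left(-63 - \frac{19}{15}\right) \frac{7}{3}} = - \frac{50363}{\left(- \frac{964}{15}\right) \frac{7}{3}} = - \frac{50363}{- \frac{6748}{45}} = \left(-50363\right) \left(- \frac{45}{6748}\right) = \frac{2266335}{6748}$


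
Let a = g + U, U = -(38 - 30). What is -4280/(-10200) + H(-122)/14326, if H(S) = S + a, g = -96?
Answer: 737626/1826565 ≈ 0.40383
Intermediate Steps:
U = -8 (U = -1*8 = -8)
a = -104 (a = -96 - 8 = -104)
H(S) = -104 + S (H(S) = S - 104 = -104 + S)
-4280/(-10200) + H(-122)/14326 = -4280/(-10200) + (-104 - 122)/14326 = -4280*(-1/10200) - 226*1/14326 = 107/255 - 113/7163 = 737626/1826565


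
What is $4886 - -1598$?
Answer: $6484$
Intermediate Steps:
$4886 - -1598 = 4886 + 1598 = 6484$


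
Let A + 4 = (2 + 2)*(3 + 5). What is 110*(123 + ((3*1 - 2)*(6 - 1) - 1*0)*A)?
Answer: 28930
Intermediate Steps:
A = 28 (A = -4 + (2 + 2)*(3 + 5) = -4 + 4*8 = -4 + 32 = 28)
110*(123 + ((3*1 - 2)*(6 - 1) - 1*0)*A) = 110*(123 + ((3*1 - 2)*(6 - 1) - 1*0)*28) = 110*(123 + ((3 - 2)*5 + 0)*28) = 110*(123 + (1*5 + 0)*28) = 110*(123 + (5 + 0)*28) = 110*(123 + 5*28) = 110*(123 + 140) = 110*263 = 28930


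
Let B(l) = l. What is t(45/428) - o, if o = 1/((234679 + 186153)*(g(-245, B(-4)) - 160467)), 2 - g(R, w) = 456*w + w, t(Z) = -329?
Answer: -21963884048735/66759525984 ≈ -329.00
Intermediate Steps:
g(R, w) = 2 - 457*w (g(R, w) = 2 - (456*w + w) = 2 - 457*w)
o = -1/66759525984 (o = 1/((234679 + 186153)*((2 - 457*(-4)) - 160467)) = 1/(420832*((2 + 1828) - 160467)) = 1/(420832*(1830 - 160467)) = 1/(420832*(-158637)) = 1/(-66759525984) = -1/66759525984 ≈ -1.4979e-11)
t(45/428) - o = -329 - 1*(-1/66759525984) = -329 + 1/66759525984 = -21963884048735/66759525984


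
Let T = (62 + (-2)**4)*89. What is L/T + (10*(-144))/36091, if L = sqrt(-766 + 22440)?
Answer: -1440/36091 + sqrt(21674)/6942 ≈ -0.018692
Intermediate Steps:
L = sqrt(21674) ≈ 147.22
T = 6942 (T = (62 + 16)*89 = 78*89 = 6942)
L/T + (10*(-144))/36091 = sqrt(21674)/6942 + (10*(-144))/36091 = sqrt(21674)*(1/6942) - 1440*1/36091 = sqrt(21674)/6942 - 1440/36091 = -1440/36091 + sqrt(21674)/6942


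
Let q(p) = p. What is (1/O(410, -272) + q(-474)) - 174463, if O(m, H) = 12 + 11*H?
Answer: -521312261/2980 ≈ -1.7494e+5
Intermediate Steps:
(1/O(410, -272) + q(-474)) - 174463 = (1/(12 + 11*(-272)) - 474) - 174463 = (1/(12 - 2992) - 474) - 174463 = (1/(-2980) - 474) - 174463 = (-1/2980 - 474) - 174463 = -1412521/2980 - 174463 = -521312261/2980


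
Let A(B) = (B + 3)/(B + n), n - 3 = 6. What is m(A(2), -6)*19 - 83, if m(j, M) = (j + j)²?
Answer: -8143/121 ≈ -67.297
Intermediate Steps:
n = 9 (n = 3 + 6 = 9)
A(B) = (3 + B)/(9 + B) (A(B) = (B + 3)/(B + 9) = (3 + B)/(9 + B))
m(j, M) = 4*j² (m(j, M) = (2*j)² = 4*j²)
m(A(2), -6)*19 - 83 = (4*((3 + 2)/(9 + 2))²)*19 - 83 = (4*(5/11)²)*19 - 83 = (4*(25/121))*19 - 83 = (100/121)*19 - 83 = 1900/121 - 83 = -8143/121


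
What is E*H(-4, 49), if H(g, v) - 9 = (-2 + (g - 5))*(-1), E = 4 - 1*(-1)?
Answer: 100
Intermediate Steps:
E = 5 (E = 4 + 1 = 5)
H(g, v) = 16 - g (H(g, v) = 9 + (-2 + (g - 5))*(-1) = 9 + (-2 + (-5 + g))*(-1) = 9 + (-7 + g)*(-1) = 9 + (7 - g) = 16 - g)
E*H(-4, 49) = 5*(16 - 1*(-4)) = 5*(16 + 4) = 5*20 = 100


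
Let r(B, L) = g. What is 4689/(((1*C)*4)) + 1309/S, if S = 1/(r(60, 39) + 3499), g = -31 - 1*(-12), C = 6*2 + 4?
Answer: 291545169/64 ≈ 4.5554e+6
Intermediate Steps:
C = 16 (C = 12 + 4 = 16)
g = -19 (g = -31 + 12 = -19)
r(B, L) = -19
S = 1/3480 (S = 1/(-19 + 3499) = 1/3480 ≈ 0.00028736)
4689/(((1*C)*4)) + 1309/S = 4689/(((1*16)*4)) + 1309/(1/3480) = 4689/((16*4)) + 1309*3480 = 4689/64 + 4555320 = 291545169/64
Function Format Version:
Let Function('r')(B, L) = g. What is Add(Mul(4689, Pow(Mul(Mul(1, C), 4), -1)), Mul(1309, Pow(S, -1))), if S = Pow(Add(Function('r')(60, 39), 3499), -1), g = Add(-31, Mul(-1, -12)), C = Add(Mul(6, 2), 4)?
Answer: Rational(291545169, 64) ≈ 4.5554e+6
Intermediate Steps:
C = 16 (C = Add(12, 4) = 16)
g = -19 (g = Add(-31, 12) = -19)
Function('r')(B, L) = -19
S = Rational(1, 3480) (S = Pow(Add(-19, 3499), -1) = Pow(3480, -1) = Rational(1, 3480) ≈ 0.00028736)
Add(Mul(4689, Pow(Mul(Mul(1, C), 4), -1)), Mul(1309, Pow(S, -1))) = Add(Mul(4689, Pow(Mul(Mul(1, 16), 4), -1)), Mul(1309, Pow(Rational(1, 3480), -1))) = Add(Mul(4689, Pow(Mul(16, 4), -1)), Mul(1309, 3480)) = Add(Mul(4689, Pow(64, -1)), 4555320) = Add(Mul(4689, Rational(1, 64)), 4555320) = Add(Rational(4689, 64), 4555320) = Rational(291545169, 64)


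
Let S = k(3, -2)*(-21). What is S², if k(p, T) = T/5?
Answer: 1764/25 ≈ 70.560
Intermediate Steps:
k(p, T) = T/5 (k(p, T) = T*(⅕) = T/5)
S = 42/5 (S = ((⅕)*(-2))*(-21) = -⅖*(-21) = 42/5 ≈ 8.4000)
S² = (42/5)² = 1764/25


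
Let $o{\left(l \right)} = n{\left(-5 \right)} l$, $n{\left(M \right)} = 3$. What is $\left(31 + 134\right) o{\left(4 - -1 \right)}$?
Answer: $2475$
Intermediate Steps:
$o{\left(l \right)} = 3 l$
$\left(31 + 134\right) o{\left(4 - -1 \right)} = \left(31 + 134\right) 3 \left(4 - -1\right) = 165 \cdot 3 \left(4 + 1\right) = 165 \cdot 3 \cdot 5 = 165 \cdot 15 = 2475$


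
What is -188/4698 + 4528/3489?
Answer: 3436102/2731887 ≈ 1.2578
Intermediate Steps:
-188/4698 + 4528/3489 = -188*1/4698 + 4528*(1/3489) = -94/2349 + 4528/3489 = 3436102/2731887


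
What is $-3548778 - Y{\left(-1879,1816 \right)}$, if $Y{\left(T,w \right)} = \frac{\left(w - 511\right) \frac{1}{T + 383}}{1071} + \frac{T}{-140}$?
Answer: $- \frac{3158850219317}{890120} \approx -3.5488 \cdot 10^{6}$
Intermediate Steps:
$Y{\left(T,w \right)} = - \frac{T}{140} + \frac{-511 + w}{1071 \left(383 + T\right)}$ ($Y{\left(T,w \right)} = \frac{-511 + w}{383 + T} \frac{1}{1071} + T \left(- \frac{1}{140}\right) = \frac{-511 + w}{383 + T} \frac{1}{1071} - \frac{T}{140} = \frac{-511 + w}{1071 \left(383 + T\right)} - \frac{T}{140} = - \frac{T}{140} + \frac{-511 + w}{1071 \left(383 + T\right)}$)
$-3548778 - Y{\left(-1879,1816 \right)} = -3548778 - \frac{-10220 - -110107521 - 153 \left(-1879\right)^{2} + 20 \cdot 1816}{21420 \left(383 - 1879\right)} = -3548778 - \frac{-10220 + 110107521 - 540188073 + 36320}{21420 \left(-1496\right)} = -3548778 - \frac{1}{21420} \left(- \frac{1}{1496}\right) \left(-10220 + 110107521 - 540188073 + 36320\right) = -3548778 - \frac{1}{21420} \left(- \frac{1}{1496}\right) \left(-430054452\right) = -3548778 - \frac{11945957}{890120} = - \frac{3158850219317}{890120}$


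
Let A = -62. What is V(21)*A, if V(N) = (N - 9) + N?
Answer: -2046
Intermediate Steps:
V(N) = -9 + 2*N (V(N) = (-9 + N) + N = -9 + 2*N)
V(21)*A = (-9 + 2*21)*(-62) = (-9 + 42)*(-62) = 33*(-62) = -2046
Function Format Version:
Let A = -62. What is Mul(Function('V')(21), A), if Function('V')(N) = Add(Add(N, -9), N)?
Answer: -2046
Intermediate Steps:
Function('V')(N) = Add(-9, Mul(2, N)) (Function('V')(N) = Add(Add(-9, N), N) = Add(-9, Mul(2, N)))
Mul(Function('V')(21), A) = Mul(Add(-9, Mul(2, 21)), -62) = Mul(Add(-9, 42), -62) = Mul(33, -62) = -2046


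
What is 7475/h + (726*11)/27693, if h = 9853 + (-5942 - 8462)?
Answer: -18962321/14003427 ≈ -1.3541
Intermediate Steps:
h = -4551 (h = 9853 - 14404 = -4551)
7475/h + (726*11)/27693 = 7475/(-4551) + (726*11)/27693 = 7475*(-1/4551) + 7986*(1/27693) = -7475/4551 + 2662/9231 = -18962321/14003427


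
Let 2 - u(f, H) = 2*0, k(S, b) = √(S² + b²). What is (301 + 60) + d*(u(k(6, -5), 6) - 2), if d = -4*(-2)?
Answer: 361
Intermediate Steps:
u(f, H) = 2 (u(f, H) = 2 - 2*0 = 2 - 1*0 = 2 + 0 = 2)
d = 8
(301 + 60) + d*(u(k(6, -5), 6) - 2) = (301 + 60) + 8*(2 - 2) = 361 + 8*0 = 361 + 0 = 361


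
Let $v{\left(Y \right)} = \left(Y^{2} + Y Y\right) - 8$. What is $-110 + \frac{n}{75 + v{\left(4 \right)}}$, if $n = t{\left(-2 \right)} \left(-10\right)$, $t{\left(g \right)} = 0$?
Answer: $-110$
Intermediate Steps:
$v{\left(Y \right)} = -8 + 2 Y^{2}$ ($v{\left(Y \right)} = \left(Y^{2} + Y^{2}\right) - 8 = 2 Y^{2} - 8 = -8 + 2 Y^{2}$)
$n = 0$ ($n = 0 \left(-10\right) = 0$)
$-110 + \frac{n}{75 + v{\left(4 \right)}} = -110 + \frac{0}{75 - \left(8 - 2 \cdot 4^{2}\right)} = -110 + \frac{0}{75 + \left(-8 + 2 \cdot 16\right)} = -110 + \frac{0}{75 + \left(-8 + 32\right)} = -110 + \frac{0}{75 + 24} = -110 + \frac{0}{99} = -110 + 0 \cdot \frac{1}{99} = -110 + 0 = -110$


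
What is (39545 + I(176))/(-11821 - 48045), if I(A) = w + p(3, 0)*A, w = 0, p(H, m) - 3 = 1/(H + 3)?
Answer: -120307/179598 ≈ -0.66987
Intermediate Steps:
p(H, m) = 3 + 1/(3 + H) (p(H, m) = 3 + 1/(H + 3) = 3 + 1/(3 + H))
I(A) = 19*A/6 (I(A) = 0 + ((10 + 3*3)/(3 + 3))*A = 0 + ((10 + 9)/6)*A = 0 + ((⅙)*19)*A = 0 + 19*A/6 = 19*A/6)
(39545 + I(176))/(-11821 - 48045) = (39545 + (19/6)*176)/(-11821 - 48045) = (39545 + 1672/3)/(-59866) = (120307/3)*(-1/59866) = -120307/179598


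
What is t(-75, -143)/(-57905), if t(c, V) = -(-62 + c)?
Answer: -137/57905 ≈ -0.0023659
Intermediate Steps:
t(c, V) = 62 - c
t(-75, -143)/(-57905) = (62 - 1*(-75))/(-57905) = (62 + 75)*(-1/57905) = 137*(-1/57905) = -137/57905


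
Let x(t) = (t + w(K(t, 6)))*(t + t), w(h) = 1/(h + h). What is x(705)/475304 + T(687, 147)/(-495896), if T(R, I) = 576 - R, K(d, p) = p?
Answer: 123264111331/58925338096 ≈ 2.0919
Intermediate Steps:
w(h) = 1/(2*h)
x(t) = 2*t*(1/12 + t) (x(t) = (t + (1/2)/6)*(t + t) = (t + (1/2)*(1/6))*(2*t) = (t + 1/12)*(2*t) = (1/12 + t)*(2*t) = 2*t*(1/12 + t))
x(705)/475304 + T(687, 147)/(-495896) = ((1/6)*705*(1 + 12*705))/475304 + (576 - 1*687)/(-495896) = ((1/6)*705*(1 + 8460))*(1/475304) + (576 - 687)*(-1/495896) = ((1/6)*705*8461)*(1/475304) - 111*(-1/495896) = (1988335/2)*(1/475304) + 111/495896 = 1988335/950608 + 111/495896 = 123264111331/58925338096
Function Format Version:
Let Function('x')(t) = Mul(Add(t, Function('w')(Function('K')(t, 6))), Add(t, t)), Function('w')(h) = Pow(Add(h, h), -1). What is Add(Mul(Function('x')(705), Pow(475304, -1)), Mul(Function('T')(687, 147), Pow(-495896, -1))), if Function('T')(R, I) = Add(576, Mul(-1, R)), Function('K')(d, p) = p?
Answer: Rational(123264111331, 58925338096) ≈ 2.0919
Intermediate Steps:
Function('w')(h) = Mul(Rational(1, 2), Pow(h, -1)) (Function('w')(h) = Pow(Mul(2, h), -1) = Mul(Rational(1, 2), Pow(h, -1)))
Function('x')(t) = Mul(2, t, Add(Rational(1, 12), t)) (Function('x')(t) = Mul(Add(t, Mul(Rational(1, 2), Pow(6, -1))), Add(t, t)) = Mul(Add(t, Mul(Rational(1, 2), Rational(1, 6))), Mul(2, t)) = Mul(Add(t, Rational(1, 12)), Mul(2, t)) = Mul(Add(Rational(1, 12), t), Mul(2, t)) = Mul(2, t, Add(Rational(1, 12), t)))
Add(Mul(Function('x')(705), Pow(475304, -1)), Mul(Function('T')(687, 147), Pow(-495896, -1))) = Add(Mul(Mul(Rational(1, 6), 705, Add(1, Mul(12, 705))), Pow(475304, -1)), Mul(Add(576, Mul(-1, 687)), Pow(-495896, -1))) = Add(Mul(Mul(Rational(1, 6), 705, Add(1, 8460)), Rational(1, 475304)), Mul(Add(576, -687), Rational(-1, 495896))) = Add(Mul(Mul(Rational(1, 6), 705, 8461), Rational(1, 475304)), Mul(-111, Rational(-1, 495896))) = Add(Mul(Rational(1988335, 2), Rational(1, 475304)), Rational(111, 495896)) = Add(Rational(1988335, 950608), Rational(111, 495896)) = Rational(123264111331, 58925338096)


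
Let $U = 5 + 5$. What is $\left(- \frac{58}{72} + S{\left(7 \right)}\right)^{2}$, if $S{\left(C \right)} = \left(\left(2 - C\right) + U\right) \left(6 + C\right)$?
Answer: $\frac{5340721}{1296} \approx 4120.9$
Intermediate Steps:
$U = 10$
$S{\left(C \right)} = \left(6 + C\right) \left(12 - C\right)$ ($S{\left(C \right)} = \left(\left(2 - C\right) + 10\right) \left(6 + C\right) = \left(12 - C\right) \left(6 + C\right) = \left(6 + C\right) \left(12 - C\right)$)
$\left(- \frac{58}{72} + S{\left(7 \right)}\right)^{2} = \left(- \frac{58}{72} + \left(72 - 7^{2} + 6 \cdot 7\right)\right)^{2} = \left(\left(-58\right) \frac{1}{72} + \left(72 - 49 + 42\right)\right)^{2} = \left(- \frac{29}{36} + \left(72 - 49 + 42\right)\right)^{2} = \left(- \frac{29}{36} + 65\right)^{2} = \left(\frac{2311}{36}\right)^{2} = \frac{5340721}{1296}$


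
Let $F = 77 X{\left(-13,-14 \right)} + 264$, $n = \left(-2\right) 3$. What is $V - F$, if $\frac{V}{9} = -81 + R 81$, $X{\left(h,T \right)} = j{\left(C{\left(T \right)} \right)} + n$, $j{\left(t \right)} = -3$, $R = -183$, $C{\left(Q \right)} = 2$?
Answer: $-133707$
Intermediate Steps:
$n = -6$
$X{\left(h,T \right)} = -9$ ($X{\left(h,T \right)} = -3 - 6 = -9$)
$V = -134136$ ($V = 9 \left(-81 - 14823\right) = 9 \left(-14904\right) = -134136$)
$F = -429$ ($F = 77 \left(-9\right) + 264 = -693 + 264 = -429$)
$V - F = -134136 - -429 = -134136 + 429 = -133707$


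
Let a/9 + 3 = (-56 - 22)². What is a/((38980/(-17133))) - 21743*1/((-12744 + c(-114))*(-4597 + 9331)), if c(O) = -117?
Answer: -28544597101487489/1186628653260 ≈ -24055.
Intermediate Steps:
a = 54729 (a = -27 + 9*(-56 - 22)² = -27 + 9*(-78)² = -27 + 9*6084 = -27 + 54756 = 54729)
a/((38980/(-17133))) - 21743*1/((-12744 + c(-114))*(-4597 + 9331)) = 54729/((38980/(-17133))) - 21743*1/((-12744 - 117)*(-4597 + 9331)) = 54729/((38980*(-1/17133))) - 21743/(4734*(-12861)) = 54729/(-38980/17133) - 21743/(-60883974) = 54729*(-17133/38980) - 21743*(-1/60883974) = -937671957/38980 + 21743/60883974 = -28544597101487489/1186628653260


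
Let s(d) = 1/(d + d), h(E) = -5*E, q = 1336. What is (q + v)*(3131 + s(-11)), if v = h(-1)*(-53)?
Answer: 73771551/22 ≈ 3.3533e+6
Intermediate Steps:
v = -265 (v = -5*(-1)*(-53) = 5*(-53) = -265)
s(d) = 1/(2*d)
(q + v)*(3131 + s(-11)) = (1336 - 265)*(3131 + (½)/(-11)) = 1071*(3131 + (½)*(-1/11)) = 1071*(3131 - 1/22) = 1071*(68881/22) = 73771551/22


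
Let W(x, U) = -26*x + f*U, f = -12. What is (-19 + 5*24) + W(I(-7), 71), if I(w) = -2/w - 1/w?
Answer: -5335/7 ≈ -762.14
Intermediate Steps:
I(w) = -3/w
W(x, U) = -26*x - 12*U
(-19 + 5*24) + W(I(-7), 71) = (-19 + 5*24) + (-(-78)/(-7) - 12*71) = (-19 + 120) + (-(-78)*(-1)/7 - 852) = 101 + (-26*3/7 - 852) = 101 + (-78/7 - 852) = 101 - 6042/7 = -5335/7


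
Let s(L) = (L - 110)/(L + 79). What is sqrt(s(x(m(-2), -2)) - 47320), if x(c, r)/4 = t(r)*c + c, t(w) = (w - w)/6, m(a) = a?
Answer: I*sqrt(238548498)/71 ≈ 217.54*I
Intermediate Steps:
t(w) = 0 (t(w) = 0*(1/6) = 0)
x(c, r) = 4*c (x(c, r) = 4*(0*c + c) = 4*(0 + c) = 4*c)
s(L) = (-110 + L)/(79 + L)
sqrt(s(x(m(-2), -2)) - 47320) = sqrt((-110 + 4*(-2))/(79 + 4*(-2)) - 47320) = sqrt((-110 - 8)/(79 - 8) - 47320) = sqrt(-118/71 - 47320) = sqrt(-3359838/71) = I*sqrt(238548498)/71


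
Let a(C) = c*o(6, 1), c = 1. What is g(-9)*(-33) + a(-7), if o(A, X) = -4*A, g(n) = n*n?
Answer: -2697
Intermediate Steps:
g(n) = n²
a(C) = -24 (a(C) = 1*(-4*6) = 1*(-24) = -24)
g(-9)*(-33) + a(-7) = (-9)²*(-33) - 24 = 81*(-33) - 24 = -2673 - 24 = -2697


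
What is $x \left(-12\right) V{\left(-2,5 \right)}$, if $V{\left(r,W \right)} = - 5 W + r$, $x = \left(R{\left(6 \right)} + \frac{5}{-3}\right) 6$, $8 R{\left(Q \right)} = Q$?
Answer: $-1782$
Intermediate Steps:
$R{\left(Q \right)} = \frac{Q}{8}$
$x = - \frac{11}{2}$ ($x = \left(\frac{1}{8} \cdot 6 + \frac{5}{-3}\right) 6 = \left(\frac{3}{4} + 5 \left(- \frac{1}{3}\right)\right) 6 = \left(\frac{3}{4} - \frac{5}{3}\right) 6 = \left(- \frac{11}{12}\right) 6 = - \frac{11}{2} \approx -5.5$)
$V{\left(r,W \right)} = r - 5 W$
$x \left(-12\right) V{\left(-2,5 \right)} = \left(- \frac{11}{2}\right) \left(-12\right) \left(-2 - 25\right) = 66 \left(-2 - 25\right) = 66 \left(-27\right) = -1782$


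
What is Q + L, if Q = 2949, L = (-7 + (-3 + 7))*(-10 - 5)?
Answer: 2994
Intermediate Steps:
L = 45 (L = (-7 + 4)*(-15) = -3*(-15) = 45)
Q + L = 2949 + 45 = 2994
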